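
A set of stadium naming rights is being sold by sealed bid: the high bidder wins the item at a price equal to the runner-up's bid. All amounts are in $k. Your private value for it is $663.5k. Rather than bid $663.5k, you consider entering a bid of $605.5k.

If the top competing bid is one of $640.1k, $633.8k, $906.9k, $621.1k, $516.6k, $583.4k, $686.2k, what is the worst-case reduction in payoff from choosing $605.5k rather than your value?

$42.4k

$640.1k: truthful gives $23.4k, deviation gives $0k → loss $23.4k.
$633.8k: truthful gives $29.7k, deviation gives $0k → loss $29.7k.
$906.9k: same outcome either way → loss $0k.
$621.1k: truthful gives $42.4k, deviation gives $0k → loss $42.4k.
$516.6k: same outcome either way → loss $0k.
$583.4k: same outcome either way → loss $0k.
$686.2k: same outcome either way → loss $0k.
Maximum loss: $42.4k.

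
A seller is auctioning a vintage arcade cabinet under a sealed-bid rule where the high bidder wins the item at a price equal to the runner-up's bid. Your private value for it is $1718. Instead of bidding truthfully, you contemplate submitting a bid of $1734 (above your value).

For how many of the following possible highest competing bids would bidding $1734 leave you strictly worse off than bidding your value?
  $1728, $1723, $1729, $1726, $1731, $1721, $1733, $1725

The deviation hurts exactly when the highest competing bid lies strictly between $1718 and $1734 — overbidding then wins at a price above your value.
$1728: inside the interval → strictly worse (loss $10).
$1723: inside the interval → strictly worse (loss $5).
$1729: inside the interval → strictly worse (loss $11).
$1726: inside the interval → strictly worse (loss $8).
$1731: inside the interval → strictly worse (loss $13).
$1721: inside the interval → strictly worse (loss $3).
$1733: inside the interval → strictly worse (loss $15).
$1725: inside the interval → strictly worse (loss $7).
Count: 8.

8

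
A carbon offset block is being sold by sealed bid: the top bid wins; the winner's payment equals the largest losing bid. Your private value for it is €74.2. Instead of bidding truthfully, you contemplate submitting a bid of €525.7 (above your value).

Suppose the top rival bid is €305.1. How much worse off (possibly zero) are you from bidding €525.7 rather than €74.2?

Bidding your value €74.2: you lose (since €74.2 < €305.1). Payoff €0.
Bidding €525.7: you win and pay €305.1. Payoff €74.2 − €305.1 = −€230.9.
The competing bid €305.1 lies between your value and your inflated bid, so overbidding wins an item priced above your value.
Loss from deviating = €0 − (−€230.9) = €230.9.

€230.9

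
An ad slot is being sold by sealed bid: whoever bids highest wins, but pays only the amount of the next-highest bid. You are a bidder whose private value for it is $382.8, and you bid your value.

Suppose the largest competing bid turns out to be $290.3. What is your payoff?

$92.5

Your bid $382.8 exceeds the highest competing bid $290.3, so you win.
In a second-price auction the winner pays the second-highest bid, $290.3.
Payoff = value − price = $382.8 − $290.3 = $92.5.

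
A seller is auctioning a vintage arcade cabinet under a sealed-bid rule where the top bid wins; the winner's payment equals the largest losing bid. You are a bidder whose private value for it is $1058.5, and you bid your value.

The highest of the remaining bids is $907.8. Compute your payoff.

$150.7

Your bid $1058.5 exceeds the highest competing bid $907.8, so you win.
In a second-price auction the winner pays the second-highest bid, $907.8.
Payoff = value − price = $1058.5 − $907.8 = $150.7.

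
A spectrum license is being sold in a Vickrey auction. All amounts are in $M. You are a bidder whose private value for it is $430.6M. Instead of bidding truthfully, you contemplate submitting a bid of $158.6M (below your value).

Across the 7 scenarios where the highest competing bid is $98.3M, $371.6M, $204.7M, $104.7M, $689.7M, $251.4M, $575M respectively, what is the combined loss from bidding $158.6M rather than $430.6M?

The deviation costs you only when the competing bid falls strictly between $158.6M and $430.6M; elsewhere both bids give the same outcome.
$98.3M: outcomes coincide → loss $0M.
$371.6M: truthful payoff $59M, deviation payoff $0M → loss $59M.
$204.7M: truthful payoff $225.9M, deviation payoff $0M → loss $225.9M.
$104.7M: outcomes coincide → loss $0M.
$689.7M: outcomes coincide → loss $0M.
$251.4M: truthful payoff $179.2M, deviation payoff $0M → loss $179.2M.
$575M: outcomes coincide → loss $0M.
Total loss = $59M + $225.9M + $179.2M = $464.1M.
Truthful bidding weakly dominates here: raising your bid can only win items priced above your value, and lowering it can only forfeit items priced below.

$464.1M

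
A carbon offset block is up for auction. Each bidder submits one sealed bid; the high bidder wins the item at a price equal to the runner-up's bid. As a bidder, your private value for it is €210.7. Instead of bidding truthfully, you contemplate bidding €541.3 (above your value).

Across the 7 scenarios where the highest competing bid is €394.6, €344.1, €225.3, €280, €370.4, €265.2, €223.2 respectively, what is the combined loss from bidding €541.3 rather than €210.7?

The deviation costs you only when the competing bid falls strictly between €210.7 and €541.3; elsewhere both bids give the same outcome.
€394.6: truthful payoff €0, deviation payoff −€183.9 → loss €183.9.
€344.1: truthful payoff €0, deviation payoff −€133.4 → loss €133.4.
€225.3: truthful payoff €0, deviation payoff −€14.6 → loss €14.6.
€280: truthful payoff €0, deviation payoff −€69.3 → loss €69.3.
€370.4: truthful payoff €0, deviation payoff −€159.7 → loss €159.7.
€265.2: truthful payoff €0, deviation payoff −€54.5 → loss €54.5.
€223.2: truthful payoff €0, deviation payoff −€12.5 → loss €12.5.
Total loss = €183.9 + €133.4 + €14.6 + €69.3 + €159.7 + €54.5 + €12.5 = €627.9.

€627.9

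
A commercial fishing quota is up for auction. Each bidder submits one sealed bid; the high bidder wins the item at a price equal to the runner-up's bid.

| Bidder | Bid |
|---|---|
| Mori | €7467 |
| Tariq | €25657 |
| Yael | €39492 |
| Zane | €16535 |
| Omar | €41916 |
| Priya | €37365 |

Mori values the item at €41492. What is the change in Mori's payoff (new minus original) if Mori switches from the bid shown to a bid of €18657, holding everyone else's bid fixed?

€0

The highest bid among the other bidders is €41916; Mori's bid doesn't change that.
Original bid €7467: Mori is not highest (top rival bid is €41916); payoff €0.
Alternative bid €18657: Mori is not highest (top rival bid is €41916); payoff €0.
Change in payoff = €0 − (€0) = €0.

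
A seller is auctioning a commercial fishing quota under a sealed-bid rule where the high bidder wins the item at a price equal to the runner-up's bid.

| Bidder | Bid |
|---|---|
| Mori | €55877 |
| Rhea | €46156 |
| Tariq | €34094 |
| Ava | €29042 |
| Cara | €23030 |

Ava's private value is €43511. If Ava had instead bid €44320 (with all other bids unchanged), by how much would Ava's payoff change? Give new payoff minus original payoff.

The highest bid among the other bidders is €55877; Ava's bid doesn't change that.
Original bid €29042: Ava is not highest (top rival bid is €55877); payoff €0.
Alternative bid €44320: Ava is not highest (top rival bid is €55877); payoff €0.
Change in payoff = €0 − (€0) = €0.

€0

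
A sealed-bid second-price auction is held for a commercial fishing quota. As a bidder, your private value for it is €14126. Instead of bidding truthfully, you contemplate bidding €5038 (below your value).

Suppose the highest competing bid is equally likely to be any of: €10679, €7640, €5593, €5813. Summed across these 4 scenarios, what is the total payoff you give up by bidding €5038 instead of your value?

The deviation costs you only when the competing bid falls strictly between €5038 and €14126; elsewhere both bids give the same outcome.
€10679: truthful payoff €3447, deviation payoff €0 → loss €3447.
€7640: truthful payoff €6486, deviation payoff €0 → loss €6486.
€5593: truthful payoff €8533, deviation payoff €0 → loss €8533.
€5813: truthful payoff €8313, deviation payoff €0 → loss €8313.
Total loss = €3447 + €6486 + €8533 + €8313 = €26779.
Truthful bidding weakly dominates here: raising your bid can only win items priced above your value, and lowering it can only forfeit items priced below.

€26779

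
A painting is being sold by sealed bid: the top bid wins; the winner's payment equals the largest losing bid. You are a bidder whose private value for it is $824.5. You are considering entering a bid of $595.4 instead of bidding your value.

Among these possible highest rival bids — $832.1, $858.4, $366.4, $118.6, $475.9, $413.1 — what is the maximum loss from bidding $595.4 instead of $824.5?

$832.1: same outcome either way → loss $0.
$858.4: same outcome either way → loss $0.
$366.4: same outcome either way → loss $0.
$118.6: same outcome either way → loss $0.
$475.9: same outcome either way → loss $0.
$413.1: same outcome either way → loss $0.
Maximum loss: $0.

$0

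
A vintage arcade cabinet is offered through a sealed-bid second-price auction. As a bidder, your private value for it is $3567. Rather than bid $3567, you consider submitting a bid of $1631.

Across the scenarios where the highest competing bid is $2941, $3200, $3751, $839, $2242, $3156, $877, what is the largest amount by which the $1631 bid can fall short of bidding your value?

$1325

$2941: truthful gives $626, deviation gives $0 → loss $626.
$3200: truthful gives $367, deviation gives $0 → loss $367.
$3751: same outcome either way → loss $0.
$839: same outcome either way → loss $0.
$2242: truthful gives $1325, deviation gives $0 → loss $1325.
$3156: truthful gives $411, deviation gives $0 → loss $411.
$877: same outcome either way → loss $0.
Maximum loss: $1325.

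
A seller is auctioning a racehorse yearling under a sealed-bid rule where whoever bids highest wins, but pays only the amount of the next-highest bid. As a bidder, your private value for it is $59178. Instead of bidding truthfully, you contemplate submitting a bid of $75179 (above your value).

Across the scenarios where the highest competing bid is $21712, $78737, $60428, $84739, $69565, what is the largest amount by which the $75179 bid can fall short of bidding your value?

$21712: same outcome either way → loss $0.
$78737: same outcome either way → loss $0.
$60428: truthful gives $0, deviation gives −$1250 → loss $1250.
$84739: same outcome either way → loss $0.
$69565: truthful gives $0, deviation gives −$10387 → loss $10387.
Maximum loss: $10387.

$10387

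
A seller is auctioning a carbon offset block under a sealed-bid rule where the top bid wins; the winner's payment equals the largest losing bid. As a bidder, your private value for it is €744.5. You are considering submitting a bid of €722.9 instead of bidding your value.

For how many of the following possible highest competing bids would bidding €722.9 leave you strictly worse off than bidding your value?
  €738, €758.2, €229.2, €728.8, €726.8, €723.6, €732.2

5

The deviation hurts exactly when the highest competing bid lies strictly between €722.9 and €744.5 — underbidding then forfeits a profitable win.
€738: inside the interval → strictly worse (loss €6.5).
€758.2: above both → same outcome either way.
€229.2: below both → same outcome either way.
€728.8: inside the interval → strictly worse (loss €15.7).
€726.8: inside the interval → strictly worse (loss €17.7).
€723.6: inside the interval → strictly worse (loss €20.9).
€732.2: inside the interval → strictly worse (loss €12.3).
Count: 5.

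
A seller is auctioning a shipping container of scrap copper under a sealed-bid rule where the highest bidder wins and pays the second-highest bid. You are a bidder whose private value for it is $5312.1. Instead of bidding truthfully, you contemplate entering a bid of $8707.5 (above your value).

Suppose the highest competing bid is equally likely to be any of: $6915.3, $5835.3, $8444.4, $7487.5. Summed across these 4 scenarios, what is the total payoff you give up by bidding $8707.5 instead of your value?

$7434.1

The deviation costs you only when the competing bid falls strictly between $5312.1 and $8707.5; elsewhere both bids give the same outcome.
$6915.3: truthful payoff $0, deviation payoff −$1603.2 → loss $1603.2.
$5835.3: truthful payoff $0, deviation payoff −$523.2 → loss $523.2.
$8444.4: truthful payoff $0, deviation payoff −$3132.3 → loss $3132.3.
$7487.5: truthful payoff $0, deviation payoff −$2175.4 → loss $2175.4.
Total loss = $1603.2 + $523.2 + $3132.3 + $2175.4 = $7434.1.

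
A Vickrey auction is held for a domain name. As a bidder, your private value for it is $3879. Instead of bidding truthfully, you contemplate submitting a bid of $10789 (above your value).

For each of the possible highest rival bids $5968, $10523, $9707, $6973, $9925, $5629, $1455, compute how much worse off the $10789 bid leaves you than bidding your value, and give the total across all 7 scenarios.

$25451

The deviation costs you only when the competing bid falls strictly between $3879 and $10789; elsewhere both bids give the same outcome.
$5968: truthful payoff $0, deviation payoff −$2089 → loss $2089.
$10523: truthful payoff $0, deviation payoff −$6644 → loss $6644.
$9707: truthful payoff $0, deviation payoff −$5828 → loss $5828.
$6973: truthful payoff $0, deviation payoff −$3094 → loss $3094.
$9925: truthful payoff $0, deviation payoff −$6046 → loss $6046.
$5629: truthful payoff $0, deviation payoff −$1750 → loss $1750.
$1455: outcomes coincide → loss $0.
Total loss = $2089 + $6644 + $5828 + $3094 + $6046 + $1750 = $25451.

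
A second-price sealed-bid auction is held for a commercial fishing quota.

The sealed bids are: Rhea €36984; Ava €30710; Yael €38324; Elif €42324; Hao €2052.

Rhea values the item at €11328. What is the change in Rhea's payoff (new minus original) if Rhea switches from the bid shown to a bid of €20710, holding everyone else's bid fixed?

€0

The highest bid among the other bidders is €42324; Rhea's bid doesn't change that.
Original bid €36984: Rhea is not highest (top rival bid is €42324); payoff €0.
Alternative bid €20710: Rhea is not highest (top rival bid is €42324); payoff €0.
Change in payoff = €0 − (€0) = €0.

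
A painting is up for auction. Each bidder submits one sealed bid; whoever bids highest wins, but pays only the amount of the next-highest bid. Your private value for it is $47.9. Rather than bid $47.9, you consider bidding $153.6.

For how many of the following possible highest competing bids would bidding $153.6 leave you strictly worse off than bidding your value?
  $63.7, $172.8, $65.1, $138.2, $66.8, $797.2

4

The deviation hurts exactly when the highest competing bid lies strictly between $47.9 and $153.6 — overbidding then wins at a price above your value.
$63.7: inside the interval → strictly worse (loss $15.8).
$172.8: above both → same outcome either way.
$65.1: inside the interval → strictly worse (loss $17.2).
$138.2: inside the interval → strictly worse (loss $90.3).
$66.8: inside the interval → strictly worse (loss $18.9).
$797.2: above both → same outcome either way.
Count: 4.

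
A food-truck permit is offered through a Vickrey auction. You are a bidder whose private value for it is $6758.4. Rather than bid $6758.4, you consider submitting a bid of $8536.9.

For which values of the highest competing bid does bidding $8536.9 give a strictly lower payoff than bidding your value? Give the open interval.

($6758.4, $8536.9)

If the competing bid is below $6758.4, both bids win at the same price — no difference.
If it is above $8536.9, both bids lose — no difference.
If it lies strictly between $6758.4 and $8536.9, bidding your value loses (payoff 0) while bidding $8536.9 wins at a price above your value (payoff negative).
So the deviation strictly hurts on the open interval ($6758.4, $8536.9).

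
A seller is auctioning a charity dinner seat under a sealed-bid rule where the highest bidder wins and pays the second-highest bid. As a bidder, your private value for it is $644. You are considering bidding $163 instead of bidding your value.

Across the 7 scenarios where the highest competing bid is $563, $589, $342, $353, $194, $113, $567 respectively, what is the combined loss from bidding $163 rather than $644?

The deviation costs you only when the competing bid falls strictly between $163 and $644; elsewhere both bids give the same outcome.
$563: truthful payoff $81, deviation payoff $0 → loss $81.
$589: truthful payoff $55, deviation payoff $0 → loss $55.
$342: truthful payoff $302, deviation payoff $0 → loss $302.
$353: truthful payoff $291, deviation payoff $0 → loss $291.
$194: truthful payoff $450, deviation payoff $0 → loss $450.
$113: outcomes coincide → loss $0.
$567: truthful payoff $77, deviation payoff $0 → loss $77.
Total loss = $81 + $55 + $302 + $291 + $450 + $77 = $1256.

$1256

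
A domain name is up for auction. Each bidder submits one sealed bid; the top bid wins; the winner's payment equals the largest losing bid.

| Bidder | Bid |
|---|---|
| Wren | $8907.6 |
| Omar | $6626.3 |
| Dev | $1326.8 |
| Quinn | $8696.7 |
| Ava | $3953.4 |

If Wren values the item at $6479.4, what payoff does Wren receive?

Highest bid: Wren at $8907.6, so Wren wins.
Second-highest bid: Quinn at $8696.7 — that is the price the winner pays.
Wren's payoff = value − price = $6479.4 − $8696.7 = −$2217.3.

−$2217.3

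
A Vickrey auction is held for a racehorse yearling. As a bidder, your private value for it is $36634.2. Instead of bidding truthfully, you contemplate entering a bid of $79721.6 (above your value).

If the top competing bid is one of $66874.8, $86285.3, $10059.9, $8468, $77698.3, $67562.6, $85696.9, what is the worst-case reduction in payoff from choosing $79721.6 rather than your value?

$66874.8: truthful gives $0, deviation gives −$30240.6 → loss $30240.6.
$86285.3: same outcome either way → loss $0.
$10059.9: same outcome either way → loss $0.
$8468: same outcome either way → loss $0.
$77698.3: truthful gives $0, deviation gives −$41064.1 → loss $41064.1.
$67562.6: truthful gives $0, deviation gives −$30928.4 → loss $30928.4.
$85696.9: same outcome either way → loss $0.
Maximum loss: $41064.1.

$41064.1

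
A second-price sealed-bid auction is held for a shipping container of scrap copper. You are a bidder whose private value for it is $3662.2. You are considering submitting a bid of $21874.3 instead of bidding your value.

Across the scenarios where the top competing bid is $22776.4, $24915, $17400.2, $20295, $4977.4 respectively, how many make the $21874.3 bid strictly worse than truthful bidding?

3

The deviation hurts exactly when the highest competing bid lies strictly between $3662.2 and $21874.3 — overbidding then wins at a price above your value.
$22776.4: above both → same outcome either way.
$24915: above both → same outcome either way.
$17400.2: inside the interval → strictly worse (loss $13738).
$20295: inside the interval → strictly worse (loss $16632.8).
$4977.4: inside the interval → strictly worse (loss $1315.2).
Count: 3.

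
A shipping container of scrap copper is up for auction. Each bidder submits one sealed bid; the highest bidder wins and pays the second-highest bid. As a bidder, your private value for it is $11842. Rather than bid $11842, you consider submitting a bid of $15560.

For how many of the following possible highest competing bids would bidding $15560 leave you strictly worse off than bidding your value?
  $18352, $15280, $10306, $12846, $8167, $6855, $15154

The deviation hurts exactly when the highest competing bid lies strictly between $11842 and $15560 — overbidding then wins at a price above your value.
$18352: above both → same outcome either way.
$15280: inside the interval → strictly worse (loss $3438).
$10306: below both → same outcome either way.
$12846: inside the interval → strictly worse (loss $1004).
$8167: below both → same outcome either way.
$6855: below both → same outcome either way.
$15154: inside the interval → strictly worse (loss $3312).
Count: 3.

3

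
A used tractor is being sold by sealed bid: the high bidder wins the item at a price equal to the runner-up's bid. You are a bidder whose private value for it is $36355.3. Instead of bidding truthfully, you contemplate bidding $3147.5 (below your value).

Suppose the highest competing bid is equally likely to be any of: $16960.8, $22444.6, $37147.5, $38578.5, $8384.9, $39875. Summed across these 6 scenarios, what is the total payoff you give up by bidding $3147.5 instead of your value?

The deviation costs you only when the competing bid falls strictly between $3147.5 and $36355.3; elsewhere both bids give the same outcome.
$16960.8: truthful payoff $19394.5, deviation payoff $0 → loss $19394.5.
$22444.6: truthful payoff $13910.7, deviation payoff $0 → loss $13910.7.
$37147.5: outcomes coincide → loss $0.
$38578.5: outcomes coincide → loss $0.
$8384.9: truthful payoff $27970.4, deviation payoff $0 → loss $27970.4.
$39875: outcomes coincide → loss $0.
Total loss = $19394.5 + $13910.7 + $27970.4 = $61275.6.
Because the price is fixed by the runner-up's bid, deviating from your value can only change a good outcome into a bad one — never the reverse.

$61275.6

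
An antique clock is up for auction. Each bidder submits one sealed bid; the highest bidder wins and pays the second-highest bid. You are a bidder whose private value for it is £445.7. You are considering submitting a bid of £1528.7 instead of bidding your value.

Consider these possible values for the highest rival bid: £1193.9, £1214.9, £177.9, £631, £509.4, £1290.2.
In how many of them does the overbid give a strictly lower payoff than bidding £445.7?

5

The deviation hurts exactly when the highest competing bid lies strictly between £445.7 and £1528.7 — overbidding then wins at a price above your value.
£1193.9: inside the interval → strictly worse (loss £748.2).
£1214.9: inside the interval → strictly worse (loss £769.2).
£177.9: below both → same outcome either way.
£631: inside the interval → strictly worse (loss £185.3).
£509.4: inside the interval → strictly worse (loss £63.7).
£1290.2: inside the interval → strictly worse (loss £844.5).
Count: 5.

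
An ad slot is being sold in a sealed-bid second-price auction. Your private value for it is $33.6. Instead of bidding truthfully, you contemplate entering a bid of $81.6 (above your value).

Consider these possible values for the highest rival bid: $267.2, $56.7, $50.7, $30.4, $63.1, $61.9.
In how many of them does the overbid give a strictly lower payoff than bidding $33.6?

4

The deviation hurts exactly when the highest competing bid lies strictly between $33.6 and $81.6 — overbidding then wins at a price above your value.
$267.2: above both → same outcome either way.
$56.7: inside the interval → strictly worse (loss $23.1).
$50.7: inside the interval → strictly worse (loss $17.1).
$30.4: below both → same outcome either way.
$63.1: inside the interval → strictly worse (loss $29.5).
$61.9: inside the interval → strictly worse (loss $28.3).
Count: 4.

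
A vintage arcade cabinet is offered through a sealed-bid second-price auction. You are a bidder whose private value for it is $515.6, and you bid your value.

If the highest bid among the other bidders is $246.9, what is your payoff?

Your bid $515.6 exceeds the highest competing bid $246.9, so you win.
In a second-price auction the winner pays the second-highest bid, $246.9.
Payoff = value − price = $515.6 − $246.9 = $268.7.

$268.7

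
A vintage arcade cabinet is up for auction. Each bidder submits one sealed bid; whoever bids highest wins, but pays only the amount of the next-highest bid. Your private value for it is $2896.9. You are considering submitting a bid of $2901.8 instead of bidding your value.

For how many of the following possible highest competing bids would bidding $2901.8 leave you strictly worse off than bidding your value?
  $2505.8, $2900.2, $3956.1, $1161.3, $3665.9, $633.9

The deviation hurts exactly when the highest competing bid lies strictly between $2896.9 and $2901.8 — overbidding then wins at a price above your value.
$2505.8: below both → same outcome either way.
$2900.2: inside the interval → strictly worse (loss $3.3).
$3956.1: above both → same outcome either way.
$1161.3: below both → same outcome either way.
$3665.9: above both → same outcome either way.
$633.9: below both → same outcome either way.
Count: 1.

1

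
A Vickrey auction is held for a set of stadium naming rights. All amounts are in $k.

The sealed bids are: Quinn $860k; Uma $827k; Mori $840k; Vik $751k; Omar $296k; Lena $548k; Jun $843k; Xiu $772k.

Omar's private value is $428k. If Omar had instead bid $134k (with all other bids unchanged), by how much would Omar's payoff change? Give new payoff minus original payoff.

The highest bid among the other bidders is $860k; Omar's bid doesn't change that.
Original bid $296k: Omar is not highest (top rival bid is $860k); payoff $0k.
Alternative bid $134k: Omar is not highest (top rival bid is $860k); payoff $0k.
Change in payoff = $0k − ($0k) = $0k.

$0k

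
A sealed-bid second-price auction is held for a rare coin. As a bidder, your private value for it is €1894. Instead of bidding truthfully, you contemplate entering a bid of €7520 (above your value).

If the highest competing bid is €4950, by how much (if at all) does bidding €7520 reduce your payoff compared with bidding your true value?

€3056

Bidding your value €1894: you lose (since €1894 < €4950). Payoff €0.
Bidding €7520: you win and pay €4950. Payoff €1894 − €4950 = −€3056.
The competing bid €4950 lies between your value and your inflated bid, so overbidding wins an item priced above your value.
Loss from deviating = €0 − (−€3056) = €3056.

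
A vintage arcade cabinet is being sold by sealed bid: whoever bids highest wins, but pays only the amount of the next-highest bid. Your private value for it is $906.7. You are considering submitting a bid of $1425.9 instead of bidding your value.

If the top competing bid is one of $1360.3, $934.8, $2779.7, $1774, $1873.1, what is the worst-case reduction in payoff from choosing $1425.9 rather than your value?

$453.6

$1360.3: truthful gives $0, deviation gives −$453.6 → loss $453.6.
$934.8: truthful gives $0, deviation gives −$28.1 → loss $28.1.
$2779.7: same outcome either way → loss $0.
$1774: same outcome either way → loss $0.
$1873.1: same outcome either way → loss $0.
Maximum loss: $453.6.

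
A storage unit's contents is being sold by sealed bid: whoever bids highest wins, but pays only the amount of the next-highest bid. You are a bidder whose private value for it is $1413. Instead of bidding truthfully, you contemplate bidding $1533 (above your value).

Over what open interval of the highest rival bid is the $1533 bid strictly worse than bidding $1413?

($1413, $1533)

If the competing bid is below $1413, both bids win at the same price — no difference.
If it is above $1533, both bids lose — no difference.
If it lies strictly between $1413 and $1533, bidding your value loses (payoff 0) while bidding $1533 wins at a price above your value (payoff negative).
So the deviation strictly hurts on the open interval ($1413, $1533).
Truthful bidding weakly dominates here: raising your bid can only win items priced above your value, and lowering it can only forfeit items priced below.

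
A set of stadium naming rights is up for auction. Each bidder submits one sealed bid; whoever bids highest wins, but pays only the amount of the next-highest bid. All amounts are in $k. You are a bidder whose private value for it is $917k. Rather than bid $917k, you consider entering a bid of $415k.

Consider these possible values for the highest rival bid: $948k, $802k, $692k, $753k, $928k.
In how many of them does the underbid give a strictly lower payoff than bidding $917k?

3

The deviation hurts exactly when the highest competing bid lies strictly between $415k and $917k — underbidding then forfeits a profitable win.
$948k: above both → same outcome either way.
$802k: inside the interval → strictly worse (loss $115k).
$692k: inside the interval → strictly worse (loss $225k).
$753k: inside the interval → strictly worse (loss $164k).
$928k: above both → same outcome either way.
Count: 3.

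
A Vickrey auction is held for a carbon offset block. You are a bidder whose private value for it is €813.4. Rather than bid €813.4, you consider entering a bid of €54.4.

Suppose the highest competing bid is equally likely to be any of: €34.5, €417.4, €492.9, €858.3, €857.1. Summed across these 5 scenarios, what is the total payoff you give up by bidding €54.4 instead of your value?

€716.5

The deviation costs you only when the competing bid falls strictly between €54.4 and €813.4; elsewhere both bids give the same outcome.
€34.5: outcomes coincide → loss €0.
€417.4: truthful payoff €396, deviation payoff €0 → loss €396.
€492.9: truthful payoff €320.5, deviation payoff €0 → loss €320.5.
€858.3: outcomes coincide → loss €0.
€857.1: outcomes coincide → loss €0.
Total loss = €396 + €320.5 = €716.5.
Because the price is fixed by the runner-up's bid, deviating from your value can only change a good outcome into a bad one — never the reverse.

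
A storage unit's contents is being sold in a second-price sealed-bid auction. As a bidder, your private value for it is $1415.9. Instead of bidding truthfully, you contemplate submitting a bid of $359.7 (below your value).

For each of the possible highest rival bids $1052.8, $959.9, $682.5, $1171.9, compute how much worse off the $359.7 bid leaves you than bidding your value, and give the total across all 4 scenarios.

The deviation costs you only when the competing bid falls strictly between $359.7 and $1415.9; elsewhere both bids give the same outcome.
$1052.8: truthful payoff $363.1, deviation payoff $0 → loss $363.1.
$959.9: truthful payoff $456, deviation payoff $0 → loss $456.
$682.5: truthful payoff $733.4, deviation payoff $0 → loss $733.4.
$1171.9: truthful payoff $244, deviation payoff $0 → loss $244.
Total loss = $363.1 + $456 + $733.4 + $244 = $1796.5.

$1796.5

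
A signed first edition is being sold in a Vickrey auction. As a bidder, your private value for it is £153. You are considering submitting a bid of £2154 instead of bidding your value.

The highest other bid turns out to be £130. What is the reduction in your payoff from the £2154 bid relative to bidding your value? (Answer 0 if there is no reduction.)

Bidding your value £153: you win (since £153 > £130) and pay £130. Payoff £23.
Bidding £2154: you win and pay £130. Payoff £153 − £130 = £23.
Difference = £23 − £23 = £0; both bids lead to the same outcome because the competing bid is below both your value and your alternative bid.

£0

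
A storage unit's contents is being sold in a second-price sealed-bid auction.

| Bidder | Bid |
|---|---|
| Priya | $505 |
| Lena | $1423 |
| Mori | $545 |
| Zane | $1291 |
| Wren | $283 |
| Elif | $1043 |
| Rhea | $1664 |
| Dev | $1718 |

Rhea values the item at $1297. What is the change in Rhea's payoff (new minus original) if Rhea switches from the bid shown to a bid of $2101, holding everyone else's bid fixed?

−$421

The highest bid among the other bidders is $1718; Rhea's bid doesn't change that.
Original bid $1664: Rhea is not highest (top rival bid is $1718); payoff $0.
Alternative bid $2101: Rhea is highest, pays the top rival bid $1718; payoff $1297 − $1718 = −$421.
Change in payoff = −$421 − ($0) = −$421.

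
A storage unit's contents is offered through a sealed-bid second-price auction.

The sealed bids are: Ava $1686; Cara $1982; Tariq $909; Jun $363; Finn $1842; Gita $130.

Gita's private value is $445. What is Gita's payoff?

$0

Highest bid: Cara at $1982, so Cara wins.
Second-highest bid: Finn at $1842 — that is the price the winner pays.
Gita did not win, so Gita pays nothing and receives nothing: payoff $0.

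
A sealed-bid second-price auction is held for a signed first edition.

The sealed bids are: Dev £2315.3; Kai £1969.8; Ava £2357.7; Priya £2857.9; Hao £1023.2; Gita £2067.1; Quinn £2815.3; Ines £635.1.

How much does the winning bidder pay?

£2815.3

Highest bid: Priya at £2857.9, so Priya wins.
Second-highest bid: Quinn at £2815.3 — that is the price the winner pays.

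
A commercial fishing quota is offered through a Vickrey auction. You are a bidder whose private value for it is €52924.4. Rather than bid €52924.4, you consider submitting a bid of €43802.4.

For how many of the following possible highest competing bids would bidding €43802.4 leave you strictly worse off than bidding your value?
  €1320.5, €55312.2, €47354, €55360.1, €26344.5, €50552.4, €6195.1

The deviation hurts exactly when the highest competing bid lies strictly between €43802.4 and €52924.4 — underbidding then forfeits a profitable win.
€1320.5: below both → same outcome either way.
€55312.2: above both → same outcome either way.
€47354: inside the interval → strictly worse (loss €5570.4).
€55360.1: above both → same outcome either way.
€26344.5: below both → same outcome either way.
€50552.4: inside the interval → strictly worse (loss €2372).
€6195.1: below both → same outcome either way.
Count: 2.

2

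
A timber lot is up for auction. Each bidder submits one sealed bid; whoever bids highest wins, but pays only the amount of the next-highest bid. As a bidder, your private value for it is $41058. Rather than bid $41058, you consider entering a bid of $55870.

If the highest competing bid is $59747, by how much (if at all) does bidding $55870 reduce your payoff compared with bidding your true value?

Bidding your value $41058: you lose (since $41058 < $59747). Payoff $0.
Bidding $55870: you lose. Payoff $0.
Difference = $0 − $0 = $0; both bids lead to the same outcome because the competing bid is above both your value and your alternative bid.
In a second-price auction your bid sets only whether you win, not what you pay, so bidding your true value is weakly dominant.

$0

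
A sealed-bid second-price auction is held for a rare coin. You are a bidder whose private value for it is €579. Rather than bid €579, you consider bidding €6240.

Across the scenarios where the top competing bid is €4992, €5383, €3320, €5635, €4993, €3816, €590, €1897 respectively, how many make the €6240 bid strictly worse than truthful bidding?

The deviation hurts exactly when the highest competing bid lies strictly between €579 and €6240 — overbidding then wins at a price above your value.
€4992: inside the interval → strictly worse (loss €4413).
€5383: inside the interval → strictly worse (loss €4804).
€3320: inside the interval → strictly worse (loss €2741).
€5635: inside the interval → strictly worse (loss €5056).
€4993: inside the interval → strictly worse (loss €4414).
€3816: inside the interval → strictly worse (loss €3237).
€590: inside the interval → strictly worse (loss €11).
€1897: inside the interval → strictly worse (loss €1318).
Count: 8.

8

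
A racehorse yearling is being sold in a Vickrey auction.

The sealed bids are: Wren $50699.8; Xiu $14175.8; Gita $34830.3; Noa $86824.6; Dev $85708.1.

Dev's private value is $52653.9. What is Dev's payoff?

Highest bid: Noa at $86824.6, so Noa wins.
Second-highest bid: Dev at $85708.1 — that is the price the winner pays.
Dev did not win, so Dev pays nothing and receives nothing: payoff $0.

$0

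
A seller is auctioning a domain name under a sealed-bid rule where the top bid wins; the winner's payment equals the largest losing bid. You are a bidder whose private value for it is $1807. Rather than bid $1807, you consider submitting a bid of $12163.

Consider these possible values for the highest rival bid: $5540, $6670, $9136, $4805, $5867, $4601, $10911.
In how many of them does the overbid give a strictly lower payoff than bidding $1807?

The deviation hurts exactly when the highest competing bid lies strictly between $1807 and $12163 — overbidding then wins at a price above your value.
$5540: inside the interval → strictly worse (loss $3733).
$6670: inside the interval → strictly worse (loss $4863).
$9136: inside the interval → strictly worse (loss $7329).
$4805: inside the interval → strictly worse (loss $2998).
$5867: inside the interval → strictly worse (loss $4060).
$4601: inside the interval → strictly worse (loss $2794).
$10911: inside the interval → strictly worse (loss $9104).
Count: 7.

7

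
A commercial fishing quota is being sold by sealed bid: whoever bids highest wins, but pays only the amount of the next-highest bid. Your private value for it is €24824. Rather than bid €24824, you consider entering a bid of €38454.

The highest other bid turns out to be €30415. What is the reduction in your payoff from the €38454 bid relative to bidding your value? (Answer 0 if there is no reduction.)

€5591

Bidding your value €24824: you lose (since €24824 < €30415). Payoff €0.
Bidding €38454: you win and pay €30415. Payoff €24824 − €30415 = −€5591.
The competing bid €30415 lies between your value and your inflated bid, so overbidding wins an item priced above your value.
Loss from deviating = €0 − (−€5591) = €5591.
Because the price is fixed by the runner-up's bid, deviating from your value can only change a good outcome into a bad one — never the reverse.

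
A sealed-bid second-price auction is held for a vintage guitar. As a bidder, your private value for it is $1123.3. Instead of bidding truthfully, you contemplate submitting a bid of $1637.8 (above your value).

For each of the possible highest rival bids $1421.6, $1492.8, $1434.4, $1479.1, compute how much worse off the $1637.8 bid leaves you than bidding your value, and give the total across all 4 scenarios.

The deviation costs you only when the competing bid falls strictly between $1123.3 and $1637.8; elsewhere both bids give the same outcome.
$1421.6: truthful payoff $0, deviation payoff −$298.3 → loss $298.3.
$1492.8: truthful payoff $0, deviation payoff −$369.5 → loss $369.5.
$1434.4: truthful payoff $0, deviation payoff −$311.1 → loss $311.1.
$1479.1: truthful payoff $0, deviation payoff −$355.8 → loss $355.8.
Total loss = $298.3 + $369.5 + $311.1 + $355.8 = $1334.7.
In a second-price auction your bid sets only whether you win, not what you pay, so bidding your true value is weakly dominant.

$1334.7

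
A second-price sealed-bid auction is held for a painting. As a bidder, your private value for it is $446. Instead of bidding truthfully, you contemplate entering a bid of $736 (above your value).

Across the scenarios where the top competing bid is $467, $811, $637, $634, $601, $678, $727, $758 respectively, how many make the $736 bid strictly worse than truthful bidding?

The deviation hurts exactly when the highest competing bid lies strictly between $446 and $736 — overbidding then wins at a price above your value.
$467: inside the interval → strictly worse (loss $21).
$811: above both → same outcome either way.
$637: inside the interval → strictly worse (loss $191).
$634: inside the interval → strictly worse (loss $188).
$601: inside the interval → strictly worse (loss $155).
$678: inside the interval → strictly worse (loss $232).
$727: inside the interval → strictly worse (loss $281).
$758: above both → same outcome either way.
Count: 6.

6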